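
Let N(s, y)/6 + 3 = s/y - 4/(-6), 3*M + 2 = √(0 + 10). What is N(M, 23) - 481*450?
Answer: -4978676/23 + 2*√10/23 ≈ -2.1646e+5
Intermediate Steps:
M = -⅔ + √10/3 (M = -⅔ + √(0 + 10)/3 = -⅔ + √10/3 ≈ 0.38743)
N(s, y) = -14 + 6*s/y (N(s, y) = -18 + 6*(s/y - 4/(-6)) = -18 + 6*(s/y - 4*(-⅙)) = -18 + 6*(s/y + ⅔) = -18 + 6*(⅔ + s/y) = -18 + (4 + 6*s/y) = -14 + 6*s/y)
N(M, 23) - 481*450 = (-14 + 6*(-⅔ + √10/3)/23) - 481*450 = (-14 + 6*(-⅔ + √10/3)*(1/23)) - 216450 = (-14 + (-4/23 + 2*√10/23)) - 216450 = (-326/23 + 2*√10/23) - 216450 = -4978676/23 + 2*√10/23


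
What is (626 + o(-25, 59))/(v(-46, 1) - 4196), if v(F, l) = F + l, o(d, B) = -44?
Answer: -582/4241 ≈ -0.13723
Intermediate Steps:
(626 + o(-25, 59))/(v(-46, 1) - 4196) = (626 - 44)/((-46 + 1) - 4196) = 582/(-45 - 4196) = 582/(-4241) = 582*(-1/4241) = -582/4241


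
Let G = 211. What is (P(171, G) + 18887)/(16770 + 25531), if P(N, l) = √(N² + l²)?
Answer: 18887/42301 + √73762/42301 ≈ 0.45291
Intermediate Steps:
(P(171, G) + 18887)/(16770 + 25531) = (√(171² + 211²) + 18887)/(16770 + 25531) = (√(29241 + 44521) + 18887)/42301 = (√73762 + 18887)*(1/42301) = (18887 + √73762)*(1/42301) = 18887/42301 + √73762/42301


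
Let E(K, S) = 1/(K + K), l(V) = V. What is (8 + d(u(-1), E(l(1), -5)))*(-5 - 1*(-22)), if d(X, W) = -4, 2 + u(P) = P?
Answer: 68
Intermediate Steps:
E(K, S) = 1/(2*K)
u(P) = -2 + P
(8 + d(u(-1), E(l(1), -5)))*(-5 - 1*(-22)) = (8 - 4)*(-5 - 1*(-22)) = 4*(-5 + 22) = 4*17 = 68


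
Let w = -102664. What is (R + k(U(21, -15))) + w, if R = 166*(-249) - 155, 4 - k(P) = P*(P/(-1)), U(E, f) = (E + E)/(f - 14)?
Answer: -121227545/841 ≈ -1.4415e+5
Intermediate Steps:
U(E, f) = 2*E/(-14 + f) (U(E, f) = (2*E)/(-14 + f) = 2*E/(-14 + f))
k(P) = 4 + P² (k(P) = 4 - P*P/(-1) = 4 - P*P*(-1) = 4 - P*(-P) = 4 - (-1)*P² = 4 + P²)
R = -41489 (R = -41334 - 155 = -41489)
(R + k(U(21, -15))) + w = (-41489 + (4 + (2*21/(-14 - 15))²)) - 102664 = (-41489 + (4 + (2*21/(-29))²)) - 102664 = (-41489 + (4 + (2*21*(-1/29))²)) - 102664 = (-41489 + (4 + (-42/29)²)) - 102664 = (-41489 + (4 + 1764/841)) - 102664 = (-41489 + 5128/841) - 102664 = -34887121/841 - 102664 = -121227545/841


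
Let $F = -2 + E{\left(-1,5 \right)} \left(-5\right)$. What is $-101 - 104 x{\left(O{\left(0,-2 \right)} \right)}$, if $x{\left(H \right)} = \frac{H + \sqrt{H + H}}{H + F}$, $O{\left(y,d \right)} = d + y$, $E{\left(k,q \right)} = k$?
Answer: $107 - 208 i \approx 107.0 - 208.0 i$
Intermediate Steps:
$F = 3$ ($F = -2 - -5 = -2 + 5 = 3$)
$x{\left(H \right)} = \frac{H + \sqrt{2} \sqrt{H}}{3 + H}$ ($x{\left(H \right)} = \frac{H + \sqrt{H + H}}{H + 3} = \frac{H + \sqrt{2 H}}{3 + H} = \frac{H + \sqrt{2} \sqrt{H}}{3 + H}$)
$-101 - 104 x{\left(O{\left(0,-2 \right)} \right)} = -101 - 104 \frac{\left(-2 + 0\right) + \sqrt{2} \sqrt{-2 + 0}}{3 + \left(-2 + 0\right)} = -101 - 104 \frac{-2 + \sqrt{2} \sqrt{-2}}{3 - 2} = -101 - 104 \frac{-2 + \sqrt{2} i \sqrt{2}}{1} = -101 - 104 \cdot 1 \left(-2 + 2 i\right) = -101 - 104 \left(-2 + 2 i\right) = -101 + \left(208 - 208 i\right) = 107 - 208 i$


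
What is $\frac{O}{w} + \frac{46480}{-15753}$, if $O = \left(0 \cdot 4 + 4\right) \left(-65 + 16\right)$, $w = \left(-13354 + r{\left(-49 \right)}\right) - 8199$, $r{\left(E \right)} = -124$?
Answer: $- \frac{1004459372}{341477781} \approx -2.9415$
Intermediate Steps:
$w = -21677$ ($w = \left(-13354 - 124\right) - 8199 = -13478 - 8199 = -21677$)
$O = -196$ ($O = \left(0 + 4\right) \left(-49\right) = 4 \left(-49\right) = -196$)
$\frac{O}{w} + \frac{46480}{-15753} = - \frac{196}{-21677} + \frac{46480}{-15753} = \left(-196\right) \left(- \frac{1}{21677}\right) + 46480 \left(- \frac{1}{15753}\right) = \frac{196}{21677} - \frac{46480}{15753} = - \frac{1004459372}{341477781}$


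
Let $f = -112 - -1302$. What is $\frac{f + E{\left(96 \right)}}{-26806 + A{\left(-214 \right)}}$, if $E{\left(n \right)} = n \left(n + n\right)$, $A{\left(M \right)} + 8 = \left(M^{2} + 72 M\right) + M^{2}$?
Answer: $\frac{9811}{24685} \approx 0.39745$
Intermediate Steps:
$A{\left(M \right)} = -8 + 2 M^{2} + 72 M$ ($A{\left(M \right)} = -8 + \left(\left(M^{2} + 72 M\right) + M^{2}\right) = -8 + \left(2 M^{2} + 72 M\right) = -8 + 2 M^{2} + 72 M$)
$f = 1190$ ($f = -112 + 1302 = 1190$)
$E{\left(n \right)} = 2 n^{2}$ ($E{\left(n \right)} = n 2 n = 2 n^{2}$)
$\frac{f + E{\left(96 \right)}}{-26806 + A{\left(-214 \right)}} = \frac{1190 + 2 \cdot 96^{2}}{-26806 + \left(-8 + 2 \left(-214\right)^{2} + 72 \left(-214\right)\right)} = \frac{1190 + 2 \cdot 9216}{-26806 - -76176} = \frac{1190 + 18432}{-26806 - -76176} = \frac{19622}{-26806 + 76176} = \frac{19622}{49370} = 19622 \cdot \frac{1}{49370} = \frac{9811}{24685}$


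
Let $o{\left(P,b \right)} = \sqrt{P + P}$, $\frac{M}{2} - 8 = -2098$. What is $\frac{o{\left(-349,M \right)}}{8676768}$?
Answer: $\frac{i \sqrt{698}}{8676768} \approx 3.0449 \cdot 10^{-6} i$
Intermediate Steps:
$M = -4180$ ($M = 16 + 2 \left(-2098\right) = 16 - 4196 = -4180$)
$o{\left(P,b \right)} = \sqrt{2} \sqrt{P}$ ($o{\left(P,b \right)} = \sqrt{2 P} = \sqrt{2} \sqrt{P}$)
$\frac{o{\left(-349,M \right)}}{8676768} = \frac{\sqrt{2} \sqrt{-349}}{8676768} = \sqrt{2} i \sqrt{349} \cdot \frac{1}{8676768} = i \sqrt{698} \cdot \frac{1}{8676768} = \frac{i \sqrt{698}}{8676768}$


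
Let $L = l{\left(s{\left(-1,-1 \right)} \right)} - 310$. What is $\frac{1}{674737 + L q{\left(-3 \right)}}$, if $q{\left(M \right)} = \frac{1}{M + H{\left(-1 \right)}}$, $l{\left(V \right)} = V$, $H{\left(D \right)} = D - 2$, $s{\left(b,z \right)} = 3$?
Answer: $\frac{6}{4048729} \approx 1.4819 \cdot 10^{-6}$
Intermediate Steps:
$H{\left(D \right)} = -2 + D$
$q{\left(M \right)} = \frac{1}{-3 + M}$ ($q{\left(M \right)} = \frac{1}{M - 3} = \frac{1}{-3 + M}$)
$L = -307$ ($L = 3 - 310 = -307$)
$\frac{1}{674737 + L q{\left(-3 \right)}} = \frac{1}{674737 - \frac{307}{-3 - 3}} = \frac{1}{674737 - \frac{307}{-6}} = \frac{1}{674737 - - \frac{307}{6}} = \frac{1}{674737 + \frac{307}{6}} = \frac{1}{\frac{4048729}{6}} = \frac{6}{4048729}$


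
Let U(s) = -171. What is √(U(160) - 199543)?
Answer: I*√199714 ≈ 446.89*I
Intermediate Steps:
√(U(160) - 199543) = √(-171 - 199543) = √(-199714) = I*√199714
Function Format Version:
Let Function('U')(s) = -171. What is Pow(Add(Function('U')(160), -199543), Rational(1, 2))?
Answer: Mul(I, Pow(199714, Rational(1, 2))) ≈ Mul(446.89, I)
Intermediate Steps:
Pow(Add(Function('U')(160), -199543), Rational(1, 2)) = Pow(Add(-171, -199543), Rational(1, 2)) = Pow(-199714, Rational(1, 2)) = Mul(I, Pow(199714, Rational(1, 2)))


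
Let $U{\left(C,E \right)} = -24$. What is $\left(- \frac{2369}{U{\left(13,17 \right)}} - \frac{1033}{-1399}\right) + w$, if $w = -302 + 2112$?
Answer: $\frac{64111583}{33576} \approx 1909.4$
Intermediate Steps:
$w = 1810$
$\left(- \frac{2369}{U{\left(13,17 \right)}} - \frac{1033}{-1399}\right) + w = \left(- \frac{2369}{-24} - \frac{1033}{-1399}\right) + 1810 = \left(\left(-2369\right) \left(- \frac{1}{24}\right) - - \frac{1033}{1399}\right) + 1810 = \left(\frac{2369}{24} + \frac{1033}{1399}\right) + 1810 = \frac{3339023}{33576} + 1810 = \frac{64111583}{33576}$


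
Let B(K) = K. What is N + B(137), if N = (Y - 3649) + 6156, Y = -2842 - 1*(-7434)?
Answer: 7236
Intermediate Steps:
Y = 4592 (Y = -2842 + 7434 = 4592)
N = 7099 (N = (4592 - 3649) + 6156 = 943 + 6156 = 7099)
N + B(137) = 7099 + 137 = 7236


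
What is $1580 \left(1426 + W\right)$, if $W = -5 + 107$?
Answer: $2414240$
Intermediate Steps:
$W = 102$
$1580 \left(1426 + W\right) = 1580 \left(1426 + 102\right) = 1580 \cdot 1528 = 2414240$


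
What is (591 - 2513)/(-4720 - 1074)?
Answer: 961/2897 ≈ 0.33172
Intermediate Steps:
(591 - 2513)/(-4720 - 1074) = -1922/(-5794) = -1922*(-1/5794) = 961/2897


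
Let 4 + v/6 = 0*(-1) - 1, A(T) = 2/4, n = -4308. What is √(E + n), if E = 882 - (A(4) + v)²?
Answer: I*√17185/2 ≈ 65.546*I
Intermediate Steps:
A(T) = ½ (A(T) = 2*(¼) = ½)
v = -30 (v = -24 + 6*(0*(-1) - 1) = -24 + 6*(0 - 1) = -24 + 6*(-1) = -24 - 6 = -30)
E = 47/4 (E = 882 - (½ - 30)² = 882 - (-59/2)² = 882 - 1*3481/4 = 882 - 3481/4 = 47/4 ≈ 11.750)
√(E + n) = √(47/4 - 4308) = √(-17185/4) = I*√17185/2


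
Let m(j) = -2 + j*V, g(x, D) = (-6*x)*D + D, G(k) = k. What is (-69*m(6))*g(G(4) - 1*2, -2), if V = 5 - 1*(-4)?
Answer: -78936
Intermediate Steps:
V = 9 (V = 5 + 4 = 9)
g(x, D) = D - 6*D*x (g(x, D) = -6*D*x + D = D - 6*D*x)
m(j) = -2 + 9*j (m(j) = -2 + j*9 = -2 + 9*j)
(-69*m(6))*g(G(4) - 1*2, -2) = (-69*(-2 + 9*6))*(-2*(1 - 6*(4 - 1*2))) = (-69*(-2 + 54))*(-2*(1 - 6*(4 - 2))) = (-69*52)*(-2*(1 - 6*2)) = -(-7176)*(1 - 12) = -(-7176)*(-11) = -3588*22 = -78936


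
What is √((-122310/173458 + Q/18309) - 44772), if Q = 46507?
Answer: 8*I*√1763870302658378959791/1587921261 ≈ 211.59*I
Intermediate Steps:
√((-122310/173458 + Q/18309) - 44772) = √((-122310/173458 + 46507/18309) - 44772) = √((-122310*1/173458 + 46507*(1/18309)) - 44772) = √((-61155/86729 + 46507/18309) - 44772) = √(2913818708/1587921261 - 44772) = √(-71091496878784/1587921261) = 8*I*√1763870302658378959791/1587921261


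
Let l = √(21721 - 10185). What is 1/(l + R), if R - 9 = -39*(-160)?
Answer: 6249/39038465 - 4*√721/39038465 ≈ 0.00015732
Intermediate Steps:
l = 4*√721 (l = √11536 = 4*√721 ≈ 107.41)
R = 6249 (R = 9 - 39*(-160) = 9 + 6240 = 6249)
1/(l + R) = 1/(4*√721 + 6249) = 1/(6249 + 4*√721)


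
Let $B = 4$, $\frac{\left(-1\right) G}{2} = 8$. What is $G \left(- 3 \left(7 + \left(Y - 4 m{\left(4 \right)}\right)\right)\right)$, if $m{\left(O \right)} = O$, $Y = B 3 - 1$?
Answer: $96$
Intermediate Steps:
$G = -16$ ($G = \left(-2\right) 8 = -16$)
$Y = 11$ ($Y = 4 \cdot 3 - 1 = 12 - 1 = 11$)
$G \left(- 3 \left(7 + \left(Y - 4 m{\left(4 \right)}\right)\right)\right) = - 16 \left(- 3 \left(7 + \left(11 - 16\right)\right)\right) = - 16 \left(- 3 \left(7 - 5\right)\right) = - 16 \left(\left(-3\right) 2\right) = \left(-16\right) \left(-6\right) = 96$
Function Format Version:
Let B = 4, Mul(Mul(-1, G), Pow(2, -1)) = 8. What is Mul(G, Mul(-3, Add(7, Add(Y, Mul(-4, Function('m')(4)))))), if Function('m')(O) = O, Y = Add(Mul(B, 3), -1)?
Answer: 96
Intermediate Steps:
G = -16 (G = Mul(-2, 8) = -16)
Y = 11 (Y = Add(Mul(4, 3), -1) = Add(12, -1) = 11)
Mul(G, Mul(-3, Add(7, Add(Y, Mul(-4, Function('m')(4)))))) = Mul(-16, Mul(-3, Add(7, Add(11, Mul(-4, 4))))) = Mul(-16, Mul(-3, Add(7, Add(11, -16)))) = Mul(-16, Mul(-3, Add(7, -5))) = Mul(-16, Mul(-3, 2)) = Mul(-16, -6) = 96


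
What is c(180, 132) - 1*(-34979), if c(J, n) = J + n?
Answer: 35291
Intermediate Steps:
c(180, 132) - 1*(-34979) = (180 + 132) - 1*(-34979) = 312 + 34979 = 35291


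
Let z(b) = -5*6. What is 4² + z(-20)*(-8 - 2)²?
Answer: -2984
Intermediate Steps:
z(b) = -30
4² + z(-20)*(-8 - 2)² = 4² - 30*(-8 - 2)² = 16 - 30*(-10)² = 16 - 30*100 = 16 - 3000 = -2984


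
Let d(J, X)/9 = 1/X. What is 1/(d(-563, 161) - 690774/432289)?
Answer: -69598529/107324013 ≈ -0.64849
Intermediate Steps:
d(J, X) = 9/X
1/(d(-563, 161) - 690774/432289) = 1/(9/161 - 690774/432289) = 1/(-107324013/69598529) = -69598529/107324013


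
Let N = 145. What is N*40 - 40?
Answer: 5760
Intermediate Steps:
N*40 - 40 = 145*40 - 40 = 5800 - 40 = 5760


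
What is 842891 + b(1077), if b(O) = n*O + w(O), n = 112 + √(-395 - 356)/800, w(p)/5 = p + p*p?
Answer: 6768545 + 1077*I*√751/800 ≈ 6.7685e+6 + 36.893*I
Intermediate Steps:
w(p) = 5*p + 5*p² (w(p) = 5*(p + p*p) = 5*(p + p²) = 5*p + 5*p²)
n = 112 + I*√751/800 (n = 112 + √(-751)*(1/800) = 112 + (I*√751)*(1/800) = 112 + I*√751/800 ≈ 112.0 + 0.034255*I)
b(O) = O*(112 + I*√751/800) + 5*O*(1 + O) (b(O) = (112 + I*√751/800)*O + 5*O*(1 + O) = O*(112 + I*√751/800) + 5*O*(1 + O))
842891 + b(1077) = 842891 + (1/800)*1077*(93600 + 4000*1077 + I*√751) = 842891 + (1/800)*1077*(93600 + 4308000 + I*√751) = 842891 + (1/800)*1077*(4401600 + I*√751) = 842891 + (5925654 + 1077*I*√751/800) = 6768545 + 1077*I*√751/800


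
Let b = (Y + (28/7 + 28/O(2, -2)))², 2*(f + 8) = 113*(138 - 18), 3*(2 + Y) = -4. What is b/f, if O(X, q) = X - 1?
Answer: 1849/15237 ≈ 0.12135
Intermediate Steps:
Y = -10/3 (Y = -2 + (⅓)*(-4) = -2 - 4/3 = -10/3 ≈ -3.3333)
f = 6772 (f = -8 + (113*(138 - 18))/2 = -8 + (113*120)/2 = -8 + (½)*13560 = -8 + 6780 = 6772)
O(X, q) = -1 + X
b = 7396/9 (b = (-10/3 + (28/7 + 28/(-1 + 2)))² = (-10/3 + (28*(⅐) + 28/1))² = (-10/3 + (4 + 28*1))² = (-10/3 + (4 + 28))² = (-10/3 + 32)² = (86/3)² = 7396/9 ≈ 821.78)
b/f = (7396/9)/6772 = (7396/9)*(1/6772) = 1849/15237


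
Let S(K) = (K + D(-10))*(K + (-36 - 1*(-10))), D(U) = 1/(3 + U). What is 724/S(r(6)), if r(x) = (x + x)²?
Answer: 2534/59413 ≈ 0.042651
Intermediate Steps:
r(x) = 4*x² (r(x) = (2*x)² = 4*x²)
S(K) = (-26 + K)*(-⅐ + K) (S(K) = (K + 1/(3 - 10))*(K + (-36 - 1*(-10))) = (K + 1/(-7))*(K + (-36 + 10)) = (K - ⅐)*(K - 26) = (-⅐ + K)*(-26 + K) = (-26 + K)*(-⅐ + K))
724/S(r(6)) = 724/(26/7 + (4*6²)² - 732*6²/7) = 724/(26/7 + (4*36)² - 732*36/7) = 724/(26/7 + 144² - 183/7*144) = 724/(26/7 + 20736 - 26352/7) = 724/(118826/7) = 724*(7/118826) = 2534/59413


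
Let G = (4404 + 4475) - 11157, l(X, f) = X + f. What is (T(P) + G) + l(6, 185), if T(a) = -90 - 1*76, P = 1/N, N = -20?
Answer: -2253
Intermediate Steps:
P = -1/20 (P = 1/(-20) = -1/20 ≈ -0.050000)
T(a) = -166 (T(a) = -90 - 76 = -166)
G = -2278 (G = 8879 - 11157 = -2278)
(T(P) + G) + l(6, 185) = (-166 - 2278) + (6 + 185) = -2444 + 191 = -2253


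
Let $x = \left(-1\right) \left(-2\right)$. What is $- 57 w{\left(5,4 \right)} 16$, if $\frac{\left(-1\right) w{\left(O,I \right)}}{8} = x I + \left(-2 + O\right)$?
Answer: $80256$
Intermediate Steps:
$x = 2$
$w{\left(O,I \right)} = 16 - 16 I - 8 O$ ($w{\left(O,I \right)} = - 8 \left(2 I + \left(-2 + O\right)\right) = - 8 \left(-2 + O + 2 I\right) = 16 - 16 I - 8 O$)
$- 57 w{\left(5,4 \right)} 16 = - 57 \left(16 - 64 - 40\right) 16 = \left(-57\right) \left(-88\right) 16 = 5016 \cdot 16 = 80256$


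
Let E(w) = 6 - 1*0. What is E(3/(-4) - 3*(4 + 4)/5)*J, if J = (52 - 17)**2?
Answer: 7350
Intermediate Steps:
J = 1225 (J = 35**2 = 1225)
E(w) = 6 (E(w) = 6 + 0 = 6)
E(3/(-4) - 3*(4 + 4)/5)*J = 6*1225 = 7350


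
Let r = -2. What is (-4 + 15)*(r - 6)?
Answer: -88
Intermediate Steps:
(-4 + 15)*(r - 6) = (-4 + 15)*(-2 - 6) = 11*(-8) = -88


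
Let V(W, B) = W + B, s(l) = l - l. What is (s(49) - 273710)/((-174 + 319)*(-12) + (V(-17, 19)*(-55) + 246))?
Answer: 136855/802 ≈ 170.64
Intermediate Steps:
s(l) = 0
V(W, B) = B + W
(s(49) - 273710)/((-174 + 319)*(-12) + (V(-17, 19)*(-55) + 246)) = (0 - 273710)/((-174 + 319)*(-12) + ((19 - 17)*(-55) + 246)) = -273710/(145*(-12) + (2*(-55) + 246)) = -273710/(-1740 + (-110 + 246)) = -273710/(-1740 + 136) = -273710/(-1604) = -273710*(-1/1604) = 136855/802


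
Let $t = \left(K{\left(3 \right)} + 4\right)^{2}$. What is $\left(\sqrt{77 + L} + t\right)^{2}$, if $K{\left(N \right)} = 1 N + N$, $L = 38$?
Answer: $\left(100 + \sqrt{115}\right)^{2} \approx 12260.0$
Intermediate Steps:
$K{\left(N \right)} = 2 N$ ($K{\left(N \right)} = N + N = 2 N$)
$t = 100$ ($t = \left(2 \cdot 3 + 4\right)^{2} = \left(6 + 4\right)^{2} = 10^{2} = 100$)
$\left(\sqrt{77 + L} + t\right)^{2} = \left(\sqrt{77 + 38} + 100\right)^{2} = \left(\sqrt{115} + 100\right)^{2} = \left(100 + \sqrt{115}\right)^{2}$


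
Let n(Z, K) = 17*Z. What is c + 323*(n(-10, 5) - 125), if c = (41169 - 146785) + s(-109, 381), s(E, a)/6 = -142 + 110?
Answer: -201093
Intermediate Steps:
s(E, a) = -192 (s(E, a) = 6*(-142 + 110) = 6*(-32) = -192)
c = -105808 (c = (41169 - 146785) - 192 = -105616 - 192 = -105808)
c + 323*(n(-10, 5) - 125) = -105808 + 323*(17*(-10) - 125) = -105808 + 323*(-170 - 125) = -105808 + 323*(-295) = -105808 - 95285 = -201093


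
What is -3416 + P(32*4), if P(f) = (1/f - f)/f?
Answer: -55984127/16384 ≈ -3417.0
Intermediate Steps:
P(f) = (1/f - f)/f
-3416 + P(32*4) = -3416 + (-1 + (32*4)⁻²) = -3416 + (-1 + 128⁻²) = -3416 + (-1 + 1/16384) = -3416 - 16383/16384 = -55984127/16384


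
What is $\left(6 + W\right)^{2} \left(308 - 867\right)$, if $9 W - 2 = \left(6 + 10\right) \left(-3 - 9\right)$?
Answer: $- \frac{10339264}{81} \approx -1.2765 \cdot 10^{5}$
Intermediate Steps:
$W = - \frac{190}{9}$ ($W = \frac{2}{9} + \frac{\left(6 + 10\right) \left(-3 - 9\right)}{9} = \frac{2}{9} + \frac{16 \left(-12\right)}{9} = \frac{2}{9} + \frac{1}{9} \left(-192\right) = \frac{2}{9} - \frac{64}{3} = - \frac{190}{9} \approx -21.111$)
$\left(6 + W\right)^{2} \left(308 - 867\right) = \left(6 - \frac{190}{9}\right)^{2} \left(308 - 867\right) = \left(- \frac{136}{9}\right)^{2} \left(-559\right) = \frac{18496}{81} \left(-559\right) = - \frac{10339264}{81}$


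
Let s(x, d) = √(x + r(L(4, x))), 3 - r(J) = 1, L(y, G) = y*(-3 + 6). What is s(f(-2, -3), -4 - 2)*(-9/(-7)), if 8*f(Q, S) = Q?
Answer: 9*√7/14 ≈ 1.7008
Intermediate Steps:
L(y, G) = 3*y (L(y, G) = y*3 = 3*y)
f(Q, S) = Q/8
r(J) = 2 (r(J) = 3 - 1*1 = 3 - 1 = 2)
s(x, d) = √(2 + x) (s(x, d) = √(x + 2) = √(2 + x))
s(f(-2, -3), -4 - 2)*(-9/(-7)) = √(2 + (⅛)*(-2))*(-9/(-7)) = √(2 - ¼)*(-9*(-⅐)) = √(7/4)*(9/7) = (√7/2)*(9/7) = 9*√7/14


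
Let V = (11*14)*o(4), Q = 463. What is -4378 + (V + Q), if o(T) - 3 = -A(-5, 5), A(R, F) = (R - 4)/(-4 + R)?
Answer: -3607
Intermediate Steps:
A(R, F) = 1 (A(R, F) = (-4 + R)/(-4 + R) = 1)
o(T) = 2 (o(T) = 3 - 1*1 = 3 - 1 = 2)
V = 308 (V = (11*14)*2 = 154*2 = 308)
-4378 + (V + Q) = -4378 + (308 + 463) = -4378 + 771 = -3607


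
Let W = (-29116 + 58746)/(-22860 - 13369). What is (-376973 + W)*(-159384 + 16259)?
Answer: 1954713148976875/36229 ≈ 5.3954e+10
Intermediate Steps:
W = -29630/36229 (W = 29630/(-36229) = 29630*(-1/36229) = -29630/36229 ≈ -0.81785)
(-376973 + W)*(-159384 + 16259) = (-376973 - 29630/36229)*(-159384 + 16259) = -13657384447/36229*(-143125) = 1954713148976875/36229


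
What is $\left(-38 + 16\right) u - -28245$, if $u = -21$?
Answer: $28707$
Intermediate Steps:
$\left(-38 + 16\right) u - -28245 = \left(-38 + 16\right) \left(-21\right) - -28245 = \left(-22\right) \left(-21\right) + 28245 = 462 + 28245 = 28707$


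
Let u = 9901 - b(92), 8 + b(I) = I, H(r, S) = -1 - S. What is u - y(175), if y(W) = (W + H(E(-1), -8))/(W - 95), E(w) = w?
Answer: 392589/40 ≈ 9814.7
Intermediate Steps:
b(I) = -8 + I
y(W) = (7 + W)/(-95 + W) (y(W) = (W + (-1 - 1*(-8)))/(W - 95) = (W + (-1 + 8))/(-95 + W) = (W + 7)/(-95 + W) = (7 + W)/(-95 + W))
u = 9817 (u = 9901 - (-8 + 92) = 9901 - 1*84 = 9901 - 84 = 9817)
u - y(175) = 9817 - (7 + 175)/(-95 + 175) = 9817 - 182/80 = 9817 - 1*91/40 = 9817 - 91/40 = 392589/40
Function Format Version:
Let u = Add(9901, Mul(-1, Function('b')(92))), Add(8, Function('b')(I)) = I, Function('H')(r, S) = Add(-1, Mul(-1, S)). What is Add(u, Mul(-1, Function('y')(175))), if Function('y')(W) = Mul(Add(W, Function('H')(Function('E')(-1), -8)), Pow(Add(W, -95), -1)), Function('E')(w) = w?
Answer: Rational(392589, 40) ≈ 9814.7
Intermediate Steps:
Function('b')(I) = Add(-8, I)
Function('y')(W) = Mul(Pow(Add(-95, W), -1), Add(7, W)) (Function('y')(W) = Mul(Add(W, Add(-1, Mul(-1, -8))), Pow(Add(W, -95), -1)) = Mul(Add(W, Add(-1, 8)), Pow(Add(-95, W), -1)) = Mul(Add(W, 7), Pow(Add(-95, W), -1)) = Mul(Add(7, W), Pow(Add(-95, W), -1)) = Mul(Pow(Add(-95, W), -1), Add(7, W)))
u = 9817 (u = Add(9901, Mul(-1, Add(-8, 92))) = Add(9901, Mul(-1, 84)) = Add(9901, -84) = 9817)
Add(u, Mul(-1, Function('y')(175))) = Add(9817, Mul(-1, Mul(Pow(Add(-95, 175), -1), Add(7, 175)))) = Add(9817, Mul(-1, Mul(Pow(80, -1), 182))) = Add(9817, Mul(-1, Mul(Rational(1, 80), 182))) = Add(9817, Mul(-1, Rational(91, 40))) = Add(9817, Rational(-91, 40)) = Rational(392589, 40)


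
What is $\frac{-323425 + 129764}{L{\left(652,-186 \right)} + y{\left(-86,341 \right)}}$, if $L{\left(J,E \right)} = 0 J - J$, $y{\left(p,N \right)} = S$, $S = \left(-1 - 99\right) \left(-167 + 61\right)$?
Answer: $- \frac{193661}{9948} \approx -19.467$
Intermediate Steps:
$S = 10600$ ($S = \left(-100\right) \left(-106\right) = 10600$)
$y{\left(p,N \right)} = 10600$
$L{\left(J,E \right)} = - J$ ($L{\left(J,E \right)} = 0 - J = - J$)
$\frac{-323425 + 129764}{L{\left(652,-186 \right)} + y{\left(-86,341 \right)}} = \frac{-323425 + 129764}{\left(-1\right) 652 + 10600} = - \frac{193661}{-652 + 10600} = - \frac{193661}{9948}$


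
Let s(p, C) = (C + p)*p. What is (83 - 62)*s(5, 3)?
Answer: 840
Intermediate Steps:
s(p, C) = p*(C + p)
(83 - 62)*s(5, 3) = (83 - 62)*(5*(3 + 5)) = 21*(5*8) = 21*40 = 840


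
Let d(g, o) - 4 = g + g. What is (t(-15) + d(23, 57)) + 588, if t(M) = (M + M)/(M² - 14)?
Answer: 134588/211 ≈ 637.86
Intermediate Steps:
d(g, o) = 4 + 2*g (d(g, o) = 4 + (g + g) = 4 + 2*g)
t(M) = 2*M/(-14 + M²) (t(M) = (2*M)/(-14 + M²) = 2*M/(-14 + M²))
(t(-15) + d(23, 57)) + 588 = (2*(-15)/(-14 + (-15)²) + (4 + 2*23)) + 588 = (2*(-15)/(-14 + 225) + (4 + 46)) + 588 = (2*(-15)/211 + 50) + 588 = (2*(-15)*(1/211) + 50) + 588 = (-30/211 + 50) + 588 = 10520/211 + 588 = 134588/211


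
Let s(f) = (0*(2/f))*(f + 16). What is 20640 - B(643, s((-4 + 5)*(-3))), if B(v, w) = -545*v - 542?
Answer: 371617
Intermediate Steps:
s(f) = 0 (s(f) = 0*(16 + f) = 0)
B(v, w) = -542 - 545*v
20640 - B(643, s((-4 + 5)*(-3))) = 20640 - (-542 - 545*643) = 20640 - (-542 - 350435) = 20640 - 1*(-350977) = 20640 + 350977 = 371617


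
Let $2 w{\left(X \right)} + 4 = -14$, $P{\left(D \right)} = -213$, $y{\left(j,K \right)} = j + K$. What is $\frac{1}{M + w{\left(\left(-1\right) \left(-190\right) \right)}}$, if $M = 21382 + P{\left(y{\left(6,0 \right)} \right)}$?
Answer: $\frac{1}{21160} \approx 4.7259 \cdot 10^{-5}$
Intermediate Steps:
$y{\left(j,K \right)} = K + j$
$w{\left(X \right)} = -9$ ($w{\left(X \right)} = -2 + \frac{1}{2} \left(-14\right) = -2 - 7 = -9$)
$M = 21169$ ($M = 21382 - 213 = 21169$)
$\frac{1}{M + w{\left(\left(-1\right) \left(-190\right) \right)}} = \frac{1}{21169 - 9} = \frac{1}{21160}$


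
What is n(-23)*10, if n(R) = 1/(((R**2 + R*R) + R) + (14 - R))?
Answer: 5/536 ≈ 0.0093284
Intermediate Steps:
n(R) = 1/(14 + 2*R**2) (n(R) = 1/(((R**2 + R**2) + R) + (14 - R)) = 1/((2*R**2 + R) + (14 - R)) = 1/((R + 2*R**2) + (14 - R)) = 1/(14 + 2*R**2))
n(-23)*10 = (1/(2*(7 + (-23)**2)))*10 = (1/(2*(7 + 529)))*10 = ((1/2)/536)*10 = ((1/2)*(1/536))*10 = (1/1072)*10 = 5/536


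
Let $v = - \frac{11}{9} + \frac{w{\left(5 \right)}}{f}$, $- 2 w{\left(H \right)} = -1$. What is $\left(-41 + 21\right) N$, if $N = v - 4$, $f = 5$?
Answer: $\frac{922}{9} \approx 102.44$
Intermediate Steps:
$w{\left(H \right)} = \frac{1}{2}$ ($w{\left(H \right)} = \left(- \frac{1}{2}\right) \left(-1\right) = \frac{1}{2}$)
$v = - \frac{101}{90}$ ($v = - \frac{11}{9} + \frac{1}{2 \cdot 5} = \left(-11\right) \frac{1}{9} + \frac{1}{2} \cdot \frac{1}{5} = - \frac{11}{9} + \frac{1}{10} = - \frac{101}{90} \approx -1.1222$)
$N = - \frac{461}{90}$ ($N = - \frac{101}{90} - 4 = - \frac{461}{90} \approx -5.1222$)
$\left(-41 + 21\right) N = \left(-41 + 21\right) \left(- \frac{461}{90}\right) = \left(-20\right) \left(- \frac{461}{90}\right) = \frac{922}{9}$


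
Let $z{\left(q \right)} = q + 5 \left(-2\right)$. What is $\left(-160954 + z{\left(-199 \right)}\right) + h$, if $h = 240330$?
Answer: $79167$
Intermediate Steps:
$z{\left(q \right)} = -10 + q$ ($z{\left(q \right)} = q - 10 = -10 + q$)
$\left(-160954 + z{\left(-199 \right)}\right) + h = \left(-160954 - 209\right) + 240330 = -161163 + 240330 = 79167$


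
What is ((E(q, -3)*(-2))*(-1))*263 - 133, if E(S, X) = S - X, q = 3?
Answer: 3023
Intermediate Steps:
((E(q, -3)*(-2))*(-1))*263 - 133 = (((3 - 1*(-3))*(-2))*(-1))*263 - 133 = (((3 + 3)*(-2))*(-1))*263 - 133 = ((6*(-2))*(-1))*263 - 133 = -12*(-1)*263 - 133 = 12*263 - 133 = 3156 - 133 = 3023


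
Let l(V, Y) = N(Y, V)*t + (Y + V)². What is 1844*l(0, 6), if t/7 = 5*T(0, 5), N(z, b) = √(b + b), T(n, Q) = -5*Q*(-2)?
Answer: 66384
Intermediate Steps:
T(n, Q) = 10*Q
N(z, b) = √2*√b (N(z, b) = √(2*b) = √2*√b)
t = 1750 (t = 7*(5*(10*5)) = 7*(5*50) = 7*250 = 1750)
l(V, Y) = (V + Y)² + 1750*√2*√V (l(V, Y) = (√2*√V)*1750 + (Y + V)² = 1750*√2*√V + (V + Y)² = (V + Y)² + 1750*√2*√V)
1844*l(0, 6) = 1844*((0 + 6)² + 1750*√2*√0) = 1844*(6² + 1750*√2*0) = 1844*(36 + 0) = 1844*36 = 66384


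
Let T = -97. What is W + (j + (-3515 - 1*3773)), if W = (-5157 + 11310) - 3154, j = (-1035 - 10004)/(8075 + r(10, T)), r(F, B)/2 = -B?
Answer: -35476780/8269 ≈ -4290.3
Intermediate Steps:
r(F, B) = -2*B (r(F, B) = 2*(-B) = -2*B)
j = -11039/8269 (j = (-1035 - 10004)/(8075 - 2*(-97)) = -11039/(8075 + 194) = -11039/8269 ≈ -1.3350)
W = 2999 (W = 6153 - 3154 = 2999)
W + (j + (-3515 - 1*3773)) = 2999 + (-11039/8269 + (-3515 - 1*3773)) = 2999 + (-11039/8269 + (-3515 - 3773)) = 2999 + (-11039/8269 - 7288) = 2999 - 60275511/8269 = -35476780/8269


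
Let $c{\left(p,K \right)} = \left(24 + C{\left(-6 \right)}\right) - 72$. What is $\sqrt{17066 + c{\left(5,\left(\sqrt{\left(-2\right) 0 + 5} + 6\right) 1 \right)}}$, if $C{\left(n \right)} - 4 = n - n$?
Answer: $\sqrt{17022} \approx 130.47$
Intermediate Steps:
$C{\left(n \right)} = 4$ ($C{\left(n \right)} = 4 + \left(n - n\right) = 4 + 0 = 4$)
$c{\left(p,K \right)} = -44$ ($c{\left(p,K \right)} = \left(24 + 4\right) - 72 = 28 - 72 = -44$)
$\sqrt{17066 + c{\left(5,\left(\sqrt{\left(-2\right) 0 + 5} + 6\right) 1 \right)}} = \sqrt{17066 - 44} = \sqrt{17022}$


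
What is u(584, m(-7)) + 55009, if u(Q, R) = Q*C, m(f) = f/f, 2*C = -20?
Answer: 49169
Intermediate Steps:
C = -10 (C = (1/2)*(-20) = -10)
m(f) = 1
u(Q, R) = -10*Q (u(Q, R) = Q*(-10) = -10*Q)
u(584, m(-7)) + 55009 = -10*584 + 55009 = -5840 + 55009 = 49169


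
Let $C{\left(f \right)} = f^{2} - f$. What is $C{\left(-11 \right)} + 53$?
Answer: $185$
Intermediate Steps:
$C{\left(-11 \right)} + 53 = - 11 \left(-1 - 11\right) + 53 = \left(-11\right) \left(-12\right) + 53 = 132 + 53 = 185$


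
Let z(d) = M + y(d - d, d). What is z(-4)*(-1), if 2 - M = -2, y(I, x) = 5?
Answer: -9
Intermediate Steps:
M = 4 (M = 2 - 1*(-2) = 2 + 2 = 4)
z(d) = 9 (z(d) = 4 + 5 = 9)
z(-4)*(-1) = 9*(-1) = -9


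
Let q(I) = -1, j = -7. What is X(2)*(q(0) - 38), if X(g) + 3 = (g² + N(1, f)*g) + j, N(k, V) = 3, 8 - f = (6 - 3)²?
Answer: 0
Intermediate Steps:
f = -1 (f = 8 - (6 - 3)² = 8 - 1*3² = 8 - 1*9 = 8 - 9 = -1)
X(g) = -10 + g² + 3*g (X(g) = -3 + ((g² + 3*g) - 7) = -3 + (-7 + g² + 3*g) = -10 + g² + 3*g)
X(2)*(q(0) - 38) = (-10 + 2² + 3*2)*(-1 - 38) = (-10 + 4 + 6)*(-39) = 0*(-39) = 0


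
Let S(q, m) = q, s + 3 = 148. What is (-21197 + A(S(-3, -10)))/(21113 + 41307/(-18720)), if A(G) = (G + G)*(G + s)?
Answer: -8093280/7748903 ≈ -1.0444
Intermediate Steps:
s = 145 (s = -3 + 148 = 145)
A(G) = 2*G*(145 + G) (A(G) = (G + G)*(G + 145) = (2*G)*(145 + G) = 2*G*(145 + G))
(-21197 + A(S(-3, -10)))/(21113 + 41307/(-18720)) = (-21197 + 2*(-3)*(145 - 3))/(21113 + 41307/(-18720)) = (-21197 + 2*(-3)*142)/(21113 + 41307*(-1/18720)) = (-21197 - 852)/(21113 - 13769/6240) = -22049/131731351/6240 = -22049*6240/131731351 = -8093280/7748903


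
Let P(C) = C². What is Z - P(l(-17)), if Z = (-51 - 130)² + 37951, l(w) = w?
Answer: 70423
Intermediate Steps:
Z = 70712 (Z = (-181)² + 37951 = 32761 + 37951 = 70712)
Z - P(l(-17)) = 70712 - 1*(-17)² = 70712 - 1*289 = 70712 - 289 = 70423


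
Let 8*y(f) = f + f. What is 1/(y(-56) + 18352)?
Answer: 1/18338 ≈ 5.4532e-5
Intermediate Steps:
y(f) = f/4 (y(f) = (f + f)/8 = (2*f)/8 = f/4)
1/(y(-56) + 18352) = 1/((¼)*(-56) + 18352) = 1/(-14 + 18352) = 1/18338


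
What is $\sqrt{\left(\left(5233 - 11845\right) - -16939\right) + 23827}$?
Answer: $\sqrt{34154} \approx 184.81$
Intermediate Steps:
$\sqrt{\left(\left(5233 - 11845\right) - -16939\right) + 23827} = \sqrt{\left(\left(5233 - 11845\right) + 16939\right) + 23827} = \sqrt{\left(-6612 + 16939\right) + 23827} = \sqrt{10327 + 23827} = \sqrt{34154}$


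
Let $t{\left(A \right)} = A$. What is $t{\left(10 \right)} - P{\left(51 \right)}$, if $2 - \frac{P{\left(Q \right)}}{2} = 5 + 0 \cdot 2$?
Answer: $16$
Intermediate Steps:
$P{\left(Q \right)} = -6$ ($P{\left(Q \right)} = 4 - 2 \left(5 + 0 \cdot 2\right) = 4 - 2 \left(5 + 0\right) = 4 - 10 = -6$)
$t{\left(10 \right)} - P{\left(51 \right)} = 10 - -6 = 10 + 6 = 16$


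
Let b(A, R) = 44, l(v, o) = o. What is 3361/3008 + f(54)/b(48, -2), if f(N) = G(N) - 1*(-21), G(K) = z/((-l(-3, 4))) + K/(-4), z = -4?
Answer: 43363/33088 ≈ 1.3105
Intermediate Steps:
G(K) = 1 - K/4 (G(K) = -4/((-1*4)) + K/(-4) = -4/(-4) + K*(-¼) = -4*(-¼) - K/4 = 1 - K/4)
f(N) = 22 - N/4 (f(N) = (1 - N/4) - 1*(-21) = (1 - N/4) + 21 = 22 - N/4)
3361/3008 + f(54)/b(48, -2) = 3361/3008 + (22 - ¼*54)/44 = 3361*(1/3008) + (22 - 27/2)*(1/44) = 3361/3008 + (17/2)*(1/44) = 3361/3008 + 17/88 = 43363/33088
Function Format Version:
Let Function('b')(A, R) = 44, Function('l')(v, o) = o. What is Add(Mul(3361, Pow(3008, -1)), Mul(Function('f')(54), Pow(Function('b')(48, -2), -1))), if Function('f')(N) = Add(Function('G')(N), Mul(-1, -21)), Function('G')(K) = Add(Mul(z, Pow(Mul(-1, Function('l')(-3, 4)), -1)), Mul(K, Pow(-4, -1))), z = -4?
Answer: Rational(43363, 33088) ≈ 1.3105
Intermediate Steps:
Function('G')(K) = Add(1, Mul(Rational(-1, 4), K)) (Function('G')(K) = Add(Mul(-4, Pow(Mul(-1, 4), -1)), Mul(K, Pow(-4, -1))) = Add(Mul(-4, Pow(-4, -1)), Mul(K, Rational(-1, 4))) = Add(Mul(-4, Rational(-1, 4)), Mul(Rational(-1, 4), K)) = Add(1, Mul(Rational(-1, 4), K)))
Function('f')(N) = Add(22, Mul(Rational(-1, 4), N)) (Function('f')(N) = Add(Add(1, Mul(Rational(-1, 4), N)), Mul(-1, -21)) = Add(Add(1, Mul(Rational(-1, 4), N)), 21) = Add(22, Mul(Rational(-1, 4), N)))
Add(Mul(3361, Pow(3008, -1)), Mul(Function('f')(54), Pow(Function('b')(48, -2), -1))) = Add(Mul(3361, Pow(3008, -1)), Mul(Add(22, Mul(Rational(-1, 4), 54)), Pow(44, -1))) = Add(Mul(3361, Rational(1, 3008)), Mul(Add(22, Rational(-27, 2)), Rational(1, 44))) = Add(Rational(3361, 3008), Mul(Rational(17, 2), Rational(1, 44))) = Add(Rational(3361, 3008), Rational(17, 88)) = Rational(43363, 33088)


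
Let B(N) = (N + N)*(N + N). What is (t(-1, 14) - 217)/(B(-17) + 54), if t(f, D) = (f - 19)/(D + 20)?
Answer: -3699/20570 ≈ -0.17983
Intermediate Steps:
B(N) = 4*N² (B(N) = (2*N)*(2*N) = 4*N²)
t(f, D) = (-19 + f)/(20 + D)
(t(-1, 14) - 217)/(B(-17) + 54) = ((-19 - 1)/(20 + 14) - 217)/(4*(-17)² + 54) = (-20/34 - 217)/(4*289 + 54) = ((1/34)*(-20) - 217)/(1156 + 54) = (-10/17 - 217)/1210 = -3699/17*1/1210 = -3699/20570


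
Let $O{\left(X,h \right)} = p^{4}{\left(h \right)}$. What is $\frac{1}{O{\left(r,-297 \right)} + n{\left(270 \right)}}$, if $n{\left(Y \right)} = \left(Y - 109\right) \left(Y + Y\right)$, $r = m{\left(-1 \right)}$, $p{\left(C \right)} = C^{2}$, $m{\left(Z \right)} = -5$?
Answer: $\frac{1}{60541279401415924701} \approx 1.6518 \cdot 10^{-20}$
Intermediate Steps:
$r = -5$
$n{\left(Y \right)} = 2 Y \left(-109 + Y\right)$ ($n{\left(Y \right)} = \left(-109 + Y\right) 2 Y = 2 Y \left(-109 + Y\right)$)
$O{\left(X,h \right)} = h^{8}$ ($O{\left(X,h \right)} = \left(h^{2}\right)^{4} = h^{8}$)
$\frac{1}{O{\left(r,-297 \right)} + n{\left(270 \right)}} = \frac{1}{\left(-297\right)^{8} + 2 \cdot 270 \left(-109 + 270\right)} = \frac{1}{60541279401415837761 + 2 \cdot 270 \cdot 161} = \frac{1}{60541279401415837761 + 86940} = \frac{1}{60541279401415924701}$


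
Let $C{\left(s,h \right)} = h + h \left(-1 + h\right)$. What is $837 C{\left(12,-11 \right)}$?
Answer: $101277$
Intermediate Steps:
$837 C{\left(12,-11 \right)} = 837 \left(-11\right)^{2} = 837 \cdot 121 = 101277$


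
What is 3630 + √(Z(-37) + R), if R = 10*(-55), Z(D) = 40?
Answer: 3630 + I*√510 ≈ 3630.0 + 22.583*I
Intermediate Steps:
R = -550
3630 + √(Z(-37) + R) = 3630 + √(40 - 550) = 3630 + √(-510) = 3630 + I*√510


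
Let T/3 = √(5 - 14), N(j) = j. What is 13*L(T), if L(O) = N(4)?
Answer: 52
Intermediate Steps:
T = 9*I (T = 3*√(5 - 14) = 3*√(-9) = 3*(3*I) = 9*I ≈ 9.0*I)
L(O) = 4
13*L(T) = 13*4 = 52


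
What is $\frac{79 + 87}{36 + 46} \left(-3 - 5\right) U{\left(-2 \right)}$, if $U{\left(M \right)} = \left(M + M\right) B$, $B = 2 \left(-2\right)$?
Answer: $- \frac{10624}{41} \approx -259.12$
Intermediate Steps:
$B = -4$
$U{\left(M \right)} = - 8 M$ ($U{\left(M \right)} = \left(M + M\right) \left(-4\right) = 2 M \left(-4\right) = - 8 M$)
$\frac{79 + 87}{36 + 46} \left(-3 - 5\right) U{\left(-2 \right)} = \frac{79 + 87}{36 + 46} \left(-3 - 5\right) \left(\left(-8\right) \left(-2\right)\right) = \frac{166}{82} \left(\left(-8\right) 16\right) = 166 \cdot \frac{1}{82} \left(-128\right) = \frac{83}{41} \left(-128\right) = - \frac{10624}{41}$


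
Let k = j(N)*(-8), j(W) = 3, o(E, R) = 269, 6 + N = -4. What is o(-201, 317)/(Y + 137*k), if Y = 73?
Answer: -269/3215 ≈ -0.083670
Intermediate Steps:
N = -10 (N = -6 - 4 = -10)
k = -24 (k = 3*(-8) = -24)
o(-201, 317)/(Y + 137*k) = 269/(73 + 137*(-24)) = 269/(73 - 3288) = 269/(-3215) = 269*(-1/3215) = -269/3215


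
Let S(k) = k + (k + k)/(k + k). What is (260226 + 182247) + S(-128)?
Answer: 442346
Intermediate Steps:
S(k) = 1 + k (S(k) = k + (2*k)/((2*k)) = k + (2*k)*(1/(2*k)) = k + 1 = 1 + k)
(260226 + 182247) + S(-128) = (260226 + 182247) + (1 - 128) = 442473 - 127 = 442346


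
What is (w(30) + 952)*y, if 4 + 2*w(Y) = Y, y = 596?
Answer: 575140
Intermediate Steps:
w(Y) = -2 + Y/2
(w(30) + 952)*y = ((-2 + (1/2)*30) + 952)*596 = ((-2 + 15) + 952)*596 = (13 + 952)*596 = 965*596 = 575140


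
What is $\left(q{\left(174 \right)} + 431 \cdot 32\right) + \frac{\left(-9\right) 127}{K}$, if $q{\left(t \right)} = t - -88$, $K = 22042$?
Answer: $\frac{309777125}{22042} \approx 14054.0$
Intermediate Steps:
$q{\left(t \right)} = 88 + t$ ($q{\left(t \right)} = t + 88 = 88 + t$)
$\left(q{\left(174 \right)} + 431 \cdot 32\right) + \frac{\left(-9\right) 127}{K} = \left(\left(88 + 174\right) + 431 \cdot 32\right) + \frac{\left(-9\right) 127}{22042} = \left(262 + 13792\right) - \frac{1143}{22042} = 14054 - \frac{1143}{22042} = \frac{309777125}{22042}$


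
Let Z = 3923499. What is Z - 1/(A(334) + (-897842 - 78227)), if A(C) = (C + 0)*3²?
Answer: 3817811707438/973063 ≈ 3.9235e+6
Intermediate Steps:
A(C) = 9*C (A(C) = C*9 = 9*C)
Z - 1/(A(334) + (-897842 - 78227)) = 3923499 - 1/(9*334 + (-897842 - 78227)) = 3923499 - 1/(3006 - 976069) = 3923499 - 1/(-973063) = 3923499 - 1*(-1/973063) = 3923499 + 1/973063 = 3817811707438/973063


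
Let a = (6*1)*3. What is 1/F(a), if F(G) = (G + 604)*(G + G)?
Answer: 1/22392 ≈ 4.4659e-5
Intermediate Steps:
a = 18 (a = 6*3 = 18)
F(G) = 2*G*(604 + G) (F(G) = (604 + G)*(2*G) = 2*G*(604 + G))
1/F(a) = 1/(2*18*(604 + 18)) = 1/(2*18*622) = 1/22392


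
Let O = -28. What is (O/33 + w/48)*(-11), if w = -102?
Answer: 785/24 ≈ 32.708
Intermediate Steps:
(O/33 + w/48)*(-11) = (-28/33 - 102/48)*(-11) = (-28*1/33 - 102*1/48)*(-11) = (-28/33 - 17/8)*(-11) = -785/264*(-11) = 785/24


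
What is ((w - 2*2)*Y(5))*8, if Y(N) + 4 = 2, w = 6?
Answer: -32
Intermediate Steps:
Y(N) = -2 (Y(N) = -4 + 2 = -2)
((w - 2*2)*Y(5))*8 = ((6 - 2*2)*(-2))*8 = ((6 - 4)*(-2))*8 = (2*(-2))*8 = -4*8 = -32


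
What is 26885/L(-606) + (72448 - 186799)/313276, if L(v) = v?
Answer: -4245860983/94922628 ≈ -44.730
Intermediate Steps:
26885/L(-606) + (72448 - 186799)/313276 = 26885/(-606) + (72448 - 186799)/313276 = 26885*(-1/606) - 114351*1/313276 = -26885/606 - 114351/313276 = -4245860983/94922628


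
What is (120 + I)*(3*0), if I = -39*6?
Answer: 0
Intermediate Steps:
I = -234
(120 + I)*(3*0) = (120 - 234)*(3*0) = -114*0 = 0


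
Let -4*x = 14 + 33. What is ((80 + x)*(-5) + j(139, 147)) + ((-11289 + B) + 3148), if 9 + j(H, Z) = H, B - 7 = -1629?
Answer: -39897/4 ≈ -9974.3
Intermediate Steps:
B = -1622 (B = 7 - 1629 = -1622)
x = -47/4 (x = -(14 + 33)/4 = -1/4*47 = -47/4 ≈ -11.750)
j(H, Z) = -9 + H
((80 + x)*(-5) + j(139, 147)) + ((-11289 + B) + 3148) = ((80 - 47/4)*(-5) + (-9 + 139)) + ((-11289 - 1622) + 3148) = ((273/4)*(-5) + 130) + (-12911 + 3148) = (-1365/4 + 130) - 9763 = -845/4 - 9763 = -39897/4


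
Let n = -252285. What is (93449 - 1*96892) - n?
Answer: 248842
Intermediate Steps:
(93449 - 1*96892) - n = (93449 - 1*96892) - 1*(-252285) = (93449 - 96892) + 252285 = -3443 + 252285 = 248842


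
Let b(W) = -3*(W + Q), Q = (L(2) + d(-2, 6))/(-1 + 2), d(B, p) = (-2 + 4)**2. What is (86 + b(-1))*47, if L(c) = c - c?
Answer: 3619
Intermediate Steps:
d(B, p) = 4 (d(B, p) = 2**2 = 4)
L(c) = 0
Q = 4 (Q = (0 + 4)/(-1 + 2) = 4/1 = 4*1 = 4)
b(W) = -12 - 3*W (b(W) = -3*(W + 4) = -3*(4 + W) = -12 - 3*W)
(86 + b(-1))*47 = (86 + (-12 - 3*(-1)))*47 = (86 + (-12 + 3))*47 = (86 - 9)*47 = 77*47 = 3619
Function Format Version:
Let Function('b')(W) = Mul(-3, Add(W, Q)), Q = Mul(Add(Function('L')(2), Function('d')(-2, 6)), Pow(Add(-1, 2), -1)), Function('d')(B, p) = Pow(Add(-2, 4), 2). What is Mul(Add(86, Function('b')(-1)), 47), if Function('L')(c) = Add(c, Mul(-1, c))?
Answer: 3619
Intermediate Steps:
Function('d')(B, p) = 4 (Function('d')(B, p) = Pow(2, 2) = 4)
Function('L')(c) = 0
Q = 4 (Q = Mul(Add(0, 4), Pow(Add(-1, 2), -1)) = Mul(4, Pow(1, -1)) = Mul(4, 1) = 4)
Function('b')(W) = Add(-12, Mul(-3, W)) (Function('b')(W) = Mul(-3, Add(W, 4)) = Mul(-3, Add(4, W)) = Add(-12, Mul(-3, W)))
Mul(Add(86, Function('b')(-1)), 47) = Mul(Add(86, Add(-12, Mul(-3, -1))), 47) = Mul(Add(86, Add(-12, 3)), 47) = Mul(Add(86, -9), 47) = Mul(77, 47) = 3619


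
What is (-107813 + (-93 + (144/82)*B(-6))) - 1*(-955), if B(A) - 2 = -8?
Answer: -4385423/41 ≈ -1.0696e+5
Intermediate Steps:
B(A) = -6 (B(A) = 2 - 8 = -6)
(-107813 + (-93 + (144/82)*B(-6))) - 1*(-955) = (-107813 + (-93 + (144/82)*(-6))) - 1*(-955) = (-107813 + (-93 + (144*(1/82))*(-6))) + 955 = (-107813 + (-93 + (72/41)*(-6))) + 955 = (-107813 + (-93 - 432/41)) + 955 = (-107813 - 4245/41) + 955 = -4424578/41 + 955 = -4385423/41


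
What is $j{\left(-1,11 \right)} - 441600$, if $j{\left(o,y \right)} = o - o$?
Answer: $-441600$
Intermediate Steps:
$j{\left(o,y \right)} = 0$
$j{\left(-1,11 \right)} - 441600 = 0 - 441600 = -441600$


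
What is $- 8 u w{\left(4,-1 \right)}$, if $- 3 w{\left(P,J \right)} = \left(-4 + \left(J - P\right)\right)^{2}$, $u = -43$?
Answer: $-9288$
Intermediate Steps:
$w{\left(P,J \right)} = - \frac{\left(-4 + J - P\right)^{2}}{3}$ ($w{\left(P,J \right)} = - \frac{\left(-4 + \left(J - P\right)\right)^{2}}{3} = - \frac{\left(-4 + J - P\right)^{2}}{3}$)
$- 8 u w{\left(4,-1 \right)} = \left(-8\right) \left(-43\right) \left(- \frac{\left(4 + 4 - -1\right)^{2}}{3}\right) = 344 \left(- \frac{\left(4 + 4 + 1\right)^{2}}{3}\right) = 344 \left(- \frac{9^{2}}{3}\right) = 344 \left(\left(- \frac{1}{3}\right) 81\right) = 344 \left(-27\right) = -9288$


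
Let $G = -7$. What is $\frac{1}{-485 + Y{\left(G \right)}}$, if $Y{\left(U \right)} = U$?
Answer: $- \frac{1}{492} \approx -0.0020325$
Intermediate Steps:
$\frac{1}{-485 + Y{\left(G \right)}} = \frac{1}{-485 - 7} = \frac{1}{-492} = - \frac{1}{492}$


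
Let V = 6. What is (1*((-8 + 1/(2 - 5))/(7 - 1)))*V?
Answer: -25/3 ≈ -8.3333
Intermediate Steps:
(1*((-8 + 1/(2 - 5))/(7 - 1)))*V = (1*((-8 + 1/(2 - 5))/(7 - 1)))*6 = (1*((-8 + 1/(-3))/6))*6 = (1*((-8 - ⅓)*(⅙)))*6 = (1*(-25/3*⅙))*6 = (1*(-25/18))*6 = -25/18*6 = -25/3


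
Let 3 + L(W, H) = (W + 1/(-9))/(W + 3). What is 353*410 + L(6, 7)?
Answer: 11722940/81 ≈ 1.4473e+5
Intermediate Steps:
L(W, H) = -3 + (-⅑ + W)/(3 + W) (L(W, H) = -3 + (W + 1/(-9))/(W + 3) = -3 + (W - ⅑)/(3 + W) = -3 + (-⅑ + W)/(3 + W))
353*410 + L(6, 7) = 353*410 + 2*(-41 - 9*6)/(9*(3 + 6)) = 144730 + (2/9)*(-41 - 54)/9 = 144730 + (2/9)*(⅑)*(-95) = 144730 - 190/81 = 11722940/81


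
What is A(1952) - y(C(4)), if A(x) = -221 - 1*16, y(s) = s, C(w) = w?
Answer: -241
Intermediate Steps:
A(x) = -237 (A(x) = -221 - 16 = -237)
A(1952) - y(C(4)) = -237 - 1*4 = -237 - 4 = -241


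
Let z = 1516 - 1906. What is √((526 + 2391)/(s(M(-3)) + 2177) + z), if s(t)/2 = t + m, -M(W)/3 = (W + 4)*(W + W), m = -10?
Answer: I*√1869210129/2193 ≈ 19.715*I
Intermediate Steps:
M(W) = -6*W*(4 + W) (M(W) = -3*(W + 4)*(W + W) = -3*(4 + W)*2*W = -6*W*(4 + W))
s(t) = -20 + 2*t (s(t) = 2*(t - 10) = 2*(-10 + t) = -20 + 2*t)
z = -390
√((526 + 2391)/(s(M(-3)) + 2177) + z) = √((526 + 2391)/((-20 + 2*(-6*(-3)*(4 - 3))) + 2177) - 390) = √(2917/((-20 + 2*(-6*(-3)*1)) + 2177) - 390) = √(2917/((-20 + 2*18) + 2177) - 390) = √(2917/((-20 + 36) + 2177) - 390) = √(2917/(16 + 2177) - 390) = √(2917/2193 - 390) = √(-852353/2193) = I*√1869210129/2193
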